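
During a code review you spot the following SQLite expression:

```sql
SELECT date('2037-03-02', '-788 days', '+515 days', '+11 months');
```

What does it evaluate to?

2037-05-02

Applying '-788 days' to 2037-03-02: counting 788 days back gives 2035-01-04.
Applying '+515 days' to 2035-01-04: counting 515 days forward gives 2036-06-02.
Adding +11 months to 2036-06-02 gives 2037-05-02.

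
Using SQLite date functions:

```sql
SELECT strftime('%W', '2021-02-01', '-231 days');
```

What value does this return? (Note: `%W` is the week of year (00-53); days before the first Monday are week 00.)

First apply '-231 days': 2021-02-01 → 2020-06-15.
2020-06-15 is a Monday. SQLite's %W counts Mondays since the year started; the result is 24.

24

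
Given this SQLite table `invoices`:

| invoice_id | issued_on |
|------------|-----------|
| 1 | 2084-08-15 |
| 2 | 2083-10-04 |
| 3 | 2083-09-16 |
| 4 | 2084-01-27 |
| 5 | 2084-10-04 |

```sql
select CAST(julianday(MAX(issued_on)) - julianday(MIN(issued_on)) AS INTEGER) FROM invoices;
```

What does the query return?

MIN = 2083-09-16, MAX = 2084-10-04.
14 days remain in September 2083 after the 16th (30 − 16).
Full months from October 2083 through September 2084 contribute their day counts.
Then 4 days into October 2084.
Total: 14 + 31 + 30 + 31 + 31 + 29 + 31 + 30 + 31 + 30 + 31 + 31 + 30 + 4 = 384.

384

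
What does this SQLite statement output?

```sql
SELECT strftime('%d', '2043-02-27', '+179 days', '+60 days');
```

24

First apply '+179 days', '+60 days': 2043-02-27 → 2043-10-24.
`%d` extracts the 2-digit day of month: 24.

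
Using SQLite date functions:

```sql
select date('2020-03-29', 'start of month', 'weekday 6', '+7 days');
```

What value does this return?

`start of month` rewinds 2020-03-29 to 2020-03-01.
`weekday 6` advances to the next Saturday; 2020-03-01 is a Sunday, so it moves forward to 2020-03-07.
Advancing 7 more days within March lands on 2020-03-14.

2020-03-14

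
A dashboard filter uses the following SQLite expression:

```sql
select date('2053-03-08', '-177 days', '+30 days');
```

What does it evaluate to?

2052-10-12

Applying '-177 days' to 2053-03-08: counting 177 days back gives 2052-09-12.
September 2052 has 30 days; 18 remain after the 12th, so 19 days reach 2052-10-01.
Advancing 11 more days within October lands on 2052-10-12.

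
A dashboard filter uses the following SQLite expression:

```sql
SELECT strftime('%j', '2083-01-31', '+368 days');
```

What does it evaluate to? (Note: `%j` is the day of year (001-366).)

First apply '+368 days': 2083-01-31 → 2084-02-03.
Day-of-year for 2084-02-03: days since 2084-01-01 inclusive = 34, zero-padded to 034.

034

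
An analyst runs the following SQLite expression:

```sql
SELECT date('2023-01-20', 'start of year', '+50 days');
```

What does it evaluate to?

`start of year` rewinds 2023-01-20 to 2023-01-01.
Applying '+50 days' to 2023-01-01: counting 50 days forward gives 2023-02-20.

2023-02-20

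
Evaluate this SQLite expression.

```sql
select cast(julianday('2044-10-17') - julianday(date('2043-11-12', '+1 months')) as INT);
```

310

Adding +1 month to 2043-11-12 gives 2043-12-12.
19 days remain in December 2043 after the 12th (31 − 12).
Full months from January 2044 through September 2044 contribute their day counts.
Then 17 days into October 2044.
Total: 19 + 31 + 29 + 31 + 30 + 31 + 30 + 31 + 31 + 30 + 17 = 310.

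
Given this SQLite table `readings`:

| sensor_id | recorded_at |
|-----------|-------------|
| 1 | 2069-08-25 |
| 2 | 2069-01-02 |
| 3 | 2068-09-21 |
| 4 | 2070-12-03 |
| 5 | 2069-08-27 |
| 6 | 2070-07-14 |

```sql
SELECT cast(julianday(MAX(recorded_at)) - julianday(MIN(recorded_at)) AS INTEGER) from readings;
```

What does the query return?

803

MIN = 2068-09-21, MAX = 2070-12-03.
9 days remain in September 2068 after the 21st (30 − 21).
Full months from October 2068 through November 2070 contribute their day counts.
Then 3 days into December 2070.
Total: 9 + 31 + 30 + 31 + 31 + 28 + 31 + 30 + 31 + 30 + 31 + 31 + 30 + 31 + 30 + 31 + 31 + 28 + 31 + 30 + 31 + 30 + 31 + 31 + 30 + 31 + 30 + 3 = 803.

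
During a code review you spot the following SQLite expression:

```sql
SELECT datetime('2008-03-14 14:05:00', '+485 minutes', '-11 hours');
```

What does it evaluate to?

485 minutes = 8h 5m; +485 minutes from 2008-03-14 14:05:00 is 2008-03-14 22:10:00.
-11 hours from 2008-03-14 22:10:00 is 2008-03-14 11:10:00.

2008-03-14 11:10:00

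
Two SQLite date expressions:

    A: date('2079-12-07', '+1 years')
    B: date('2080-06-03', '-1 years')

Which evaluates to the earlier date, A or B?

A = 2080-12-07.
B = 2079-06-03.
B is earlier.

B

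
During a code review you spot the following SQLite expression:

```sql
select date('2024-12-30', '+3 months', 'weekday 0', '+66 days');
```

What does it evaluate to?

2025-06-04

Adding +3 months to 2024-12-30 gives 2025-03-30.
`weekday 0` advances to the next Sunday; 2025-03-30 is already a Sunday, so it stays at 2025-03-30.
Applying '+66 days' to 2025-03-30: counting 66 days forward gives 2025-06-04.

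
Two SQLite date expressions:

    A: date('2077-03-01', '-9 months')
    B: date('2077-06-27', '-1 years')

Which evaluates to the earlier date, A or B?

A = 2076-06-01.
B = 2076-06-27.
A is earlier.

A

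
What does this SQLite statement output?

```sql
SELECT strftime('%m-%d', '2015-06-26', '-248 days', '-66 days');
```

First apply '-248 days', '-66 days': 2015-06-26 → 2014-08-16.
`%m-%d` extracts the month-day: 08-16.

08-16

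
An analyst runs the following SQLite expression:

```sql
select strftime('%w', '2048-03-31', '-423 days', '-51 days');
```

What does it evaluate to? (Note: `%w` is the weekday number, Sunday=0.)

4

First apply '-423 days', '-51 days': 2048-03-31 → 2046-12-13.
2046-12-13 is a Thursday; with Sunday=0 that is 4.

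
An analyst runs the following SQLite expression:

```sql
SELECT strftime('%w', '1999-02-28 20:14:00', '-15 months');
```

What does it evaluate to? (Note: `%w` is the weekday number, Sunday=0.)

5

First apply '-15 months': 1999-02-28 20:14:00 → 1997-11-28 20:14:00.
1997-11-28 is a Friday; with Sunday=0 that is 5.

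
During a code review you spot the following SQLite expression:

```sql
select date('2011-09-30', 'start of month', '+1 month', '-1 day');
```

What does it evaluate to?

2011-09-30

`start of month` rewinds 2011-09-30 to 2011-09-01.
Adding +1 month to 2011-09-01 gives 2011-10-01.
Going back 1 day from 2011-10-01 reaches 2011-09-30 (last day of September, 30 days).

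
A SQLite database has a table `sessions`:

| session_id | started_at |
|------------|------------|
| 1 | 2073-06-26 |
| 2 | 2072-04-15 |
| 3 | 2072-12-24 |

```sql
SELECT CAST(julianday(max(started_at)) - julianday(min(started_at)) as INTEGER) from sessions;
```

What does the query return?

MIN = 2072-04-15, MAX = 2073-06-26.
15 days remain in April 2072 after the 15th (30 − 15).
Full months from May 2072 through May 2073 contribute their day counts.
Then 26 days into June 2073.
Total: 15 + 31 + 30 + 31 + 31 + 30 + 31 + 30 + 31 + 31 + 28 + 31 + 30 + 31 + 26 = 437.

437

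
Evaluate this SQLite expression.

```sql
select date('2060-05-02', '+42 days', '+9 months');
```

Applying '+42 days' to 2060-05-02: counting 42 days forward gives 2060-06-13.
Adding +9 months to 2060-06-13 gives 2061-03-13.

2061-03-13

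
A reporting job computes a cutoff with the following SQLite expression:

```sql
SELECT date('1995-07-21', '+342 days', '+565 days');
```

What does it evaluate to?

1998-01-13

Applying '+342 days' to 1995-07-21: counting 342 days forward gives 1996-06-27.
Applying '+565 days' to 1996-06-27: counting 565 days forward gives 1998-01-13.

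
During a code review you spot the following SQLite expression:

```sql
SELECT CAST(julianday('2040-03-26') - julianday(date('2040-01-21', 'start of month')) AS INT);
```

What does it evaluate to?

`start of month` rewinds 2040-01-21 to 2040-01-01.
30 days remain in January 2040 after the 1st (31 − 1).
February 2040: 29 days (leap year).
Then 26 days into March 2040.
Total: 30 + 29 + 26 = 85.

85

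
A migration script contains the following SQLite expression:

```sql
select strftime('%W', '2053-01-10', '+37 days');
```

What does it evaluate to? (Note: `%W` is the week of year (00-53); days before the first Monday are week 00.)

First apply '+37 days': 2053-01-10 → 2053-02-16.
2053-02-16 is a Sunday. SQLite's %W counts Mondays since the year started; the result is 06.

06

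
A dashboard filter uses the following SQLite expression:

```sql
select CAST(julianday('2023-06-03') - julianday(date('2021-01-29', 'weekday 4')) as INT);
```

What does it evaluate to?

849

`weekday 4` advances to the next Thursday; 2021-01-29 is a Friday, so it moves forward to 2021-02-04.
24 days remain in February 2021 after the 4th (28 − 4).
Full months from March 2021 through May 2023 contribute their day counts.
Then 3 days into June 2023.
Total: 24 + 31 + 30 + 31 + 30 + 31 + 31 + 30 + 31 + 30 + 31 + 31 + 28 + 31 + 30 + 31 + 30 + 31 + 31 + 30 + 31 + 30 + 31 + 31 + 28 + 31 + 30 + 31 + 3 = 849.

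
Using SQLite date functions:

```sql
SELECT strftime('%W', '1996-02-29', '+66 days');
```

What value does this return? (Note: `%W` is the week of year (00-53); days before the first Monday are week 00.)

First apply '+66 days': 1996-02-29 → 1996-05-05.
1996-05-05 is a Sunday. SQLite's %W counts Mondays since the year started; the result is 18.

18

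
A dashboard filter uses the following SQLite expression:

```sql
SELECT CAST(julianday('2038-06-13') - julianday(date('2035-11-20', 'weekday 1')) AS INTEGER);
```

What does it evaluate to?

930

`weekday 1` advances to the next Monday; 2035-11-20 is a Tuesday, so it moves forward to 2035-11-26.
4 days remain in November 2035 after the 26th (30 − 26).
Full months from December 2035 through May 2038 contribute their day counts.
Then 13 days into June 2038.
Total: 4 + 31 + 31 + 29 + 31 + 30 + 31 + 30 + 31 + 31 + 30 + 31 + 30 + 31 + 31 + 28 + 31 + 30 + 31 + 30 + 31 + 31 + 30 + 31 + 30 + 31 + 31 + 28 + 31 + 30 + 31 + 13 = 930.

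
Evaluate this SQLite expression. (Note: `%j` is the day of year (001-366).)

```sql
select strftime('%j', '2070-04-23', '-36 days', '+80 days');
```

157

First apply '-36 days', '+80 days': 2070-04-23 → 2070-06-06.
Day-of-year for 2070-06-06: days since 2070-01-01 inclusive = 157, zero-padded to 157.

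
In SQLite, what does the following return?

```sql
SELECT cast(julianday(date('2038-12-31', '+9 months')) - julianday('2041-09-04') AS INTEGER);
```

-704

Adding +9 months to 2038-12-31 targets 2039-09-31. September 2039 has only 30 days, so SQLite normalizes the 1-day overflow forward to 2039-10-01.
30 days remain in October 2039 after the 1st (31 − 1).
Full months from November 2039 through August 2041 contribute their day counts.
Then 4 days into September 2041.
Total: 30 + 30 + 31 + 31 + 29 + 31 + 30 + 31 + 30 + 31 + 31 + 30 + 31 + 30 + 31 + 31 + 28 + 31 + 30 + 31 + 30 + 31 + 31 + 4 = 704.
The subtraction is earlier − later, so the result is −704 → -704.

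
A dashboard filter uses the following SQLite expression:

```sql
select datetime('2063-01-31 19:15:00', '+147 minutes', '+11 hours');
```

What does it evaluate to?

147 minutes = 2h 27m; +147 minutes from 2063-01-31 19:15:00 is 2063-01-31 21:42:00.
+11 hours from 2063-01-31 21:42:00 is 2063-02-01 08:42:00 (crosses midnight).

2063-02-01 08:42:00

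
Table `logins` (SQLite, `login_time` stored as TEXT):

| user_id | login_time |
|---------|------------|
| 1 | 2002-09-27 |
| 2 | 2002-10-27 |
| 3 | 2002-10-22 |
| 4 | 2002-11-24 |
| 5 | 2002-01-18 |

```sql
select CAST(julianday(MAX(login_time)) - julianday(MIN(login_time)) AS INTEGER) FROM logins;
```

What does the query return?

MIN = 2002-01-18, MAX = 2002-11-24.
13 days remain in January 2002 after the 18th (31 − 18).
Full months from February 2002 through October 2002 contribute their day counts.
Then 24 days into November 2002.
Total: 13 + 28 + 31 + 30 + 31 + 30 + 31 + 31 + 30 + 31 + 24 = 310.

310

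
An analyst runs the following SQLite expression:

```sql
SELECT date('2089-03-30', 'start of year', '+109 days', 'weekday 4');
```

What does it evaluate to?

2089-04-21

`start of year` rewinds 2089-03-30 to 2089-01-01.
Applying '+109 days' to 2089-01-01: counting 109 days forward gives 2089-04-20.
`weekday 4` advances to the next Thursday; 2089-04-20 is a Wednesday, so it moves forward to 2089-04-21.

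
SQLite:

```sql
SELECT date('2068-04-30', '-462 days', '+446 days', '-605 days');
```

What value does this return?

2066-08-18

Applying '-462 days' to 2068-04-30: counting 462 days back gives 2067-01-24.
Applying '+446 days' to 2067-01-24: counting 446 days forward gives 2068-04-14.
Applying '-605 days' to 2068-04-14: counting 605 days back gives 2066-08-18.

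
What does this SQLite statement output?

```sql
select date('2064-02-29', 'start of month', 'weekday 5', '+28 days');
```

2064-02-29

`start of month` rewinds 2064-02-29 to 2064-02-01.
`weekday 5` advances to the next Friday; 2064-02-01 is already a Friday, so it stays at 2064-02-01.
Advancing 28 more days within February lands on 2064-02-29.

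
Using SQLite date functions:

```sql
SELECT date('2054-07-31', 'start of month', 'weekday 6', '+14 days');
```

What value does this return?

`start of month` rewinds 2054-07-31 to 2054-07-01.
`weekday 6` advances to the next Saturday; 2054-07-01 is a Wednesday, so it moves forward to 2054-07-04.
Advancing 14 more days within July lands on 2054-07-18.

2054-07-18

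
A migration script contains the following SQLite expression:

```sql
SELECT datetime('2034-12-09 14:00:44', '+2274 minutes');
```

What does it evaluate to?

2274 minutes = 37h 54m; +2274 minutes from 2034-12-09 14:00:44 is 2034-12-11 03:54:44 (crosses midnight).

2034-12-11 03:54:44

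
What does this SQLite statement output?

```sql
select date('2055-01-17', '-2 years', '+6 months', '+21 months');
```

Adding -2 years to 2055-01-17 gives 2053-01-17.
Adding +6 months to 2053-01-17 gives 2053-07-17.
Adding +21 months to 2053-07-17 gives 2055-04-17.

2055-04-17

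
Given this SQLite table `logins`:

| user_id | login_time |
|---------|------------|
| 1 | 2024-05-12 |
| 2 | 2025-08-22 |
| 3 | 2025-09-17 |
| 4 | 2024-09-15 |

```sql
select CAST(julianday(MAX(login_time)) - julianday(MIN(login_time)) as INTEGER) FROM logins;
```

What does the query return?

493

MIN = 2024-05-12, MAX = 2025-09-17.
19 days remain in May 2024 after the 12th (31 − 12).
Full months from June 2024 through August 2025 contribute their day counts.
Then 17 days into September 2025.
Total: 19 + 30 + 31 + 31 + 30 + 31 + 30 + 31 + 31 + 28 + 31 + 30 + 31 + 30 + 31 + 31 + 17 = 493.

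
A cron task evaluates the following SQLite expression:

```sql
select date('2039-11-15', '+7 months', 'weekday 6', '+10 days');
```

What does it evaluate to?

Adding +7 months to 2039-11-15 gives 2040-06-15.
`weekday 6` advances to the next Saturday; 2040-06-15 is a Friday, so it moves forward to 2040-06-16.
Advancing 10 more days within June lands on 2040-06-26.

2040-06-26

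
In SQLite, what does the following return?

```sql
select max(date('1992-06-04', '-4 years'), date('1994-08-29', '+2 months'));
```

date('1992-06-04', '-4 years') → 1988-06-04.
date('1994-08-29', '+2 months') → 1994-10-29.
Later of the two is 1994-10-29.

1994-10-29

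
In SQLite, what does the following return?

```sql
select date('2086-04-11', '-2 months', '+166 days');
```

Adding -2 months to 2086-04-11 gives 2086-02-11.
Applying '+166 days' to 2086-02-11: counting 166 days forward gives 2086-07-27.

2086-07-27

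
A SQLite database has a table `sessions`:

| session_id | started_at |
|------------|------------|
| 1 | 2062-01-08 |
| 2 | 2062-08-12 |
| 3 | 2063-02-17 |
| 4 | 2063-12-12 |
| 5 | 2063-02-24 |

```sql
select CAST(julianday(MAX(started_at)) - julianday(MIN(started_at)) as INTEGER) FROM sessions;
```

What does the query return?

703

MIN = 2062-01-08, MAX = 2063-12-12.
23 days remain in January 2062 after the 8th (31 − 8).
Full months from February 2062 through November 2063 contribute their day counts.
Then 12 days into December 2063.
Total: 23 + 28 + 31 + 30 + 31 + 30 + 31 + 31 + 30 + 31 + 30 + 31 + 31 + 28 + 31 + 30 + 31 + 30 + 31 + 31 + 30 + 31 + 30 + 12 = 703.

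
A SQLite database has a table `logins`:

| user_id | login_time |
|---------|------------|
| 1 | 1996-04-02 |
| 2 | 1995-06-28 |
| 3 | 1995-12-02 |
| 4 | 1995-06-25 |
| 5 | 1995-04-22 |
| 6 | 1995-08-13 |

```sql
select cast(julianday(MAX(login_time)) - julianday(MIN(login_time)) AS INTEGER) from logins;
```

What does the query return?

MIN = 1995-04-22, MAX = 1996-04-02.
8 days remain in April 1995 after the 22nd (30 − 22).
Full months from May 1995 through March 1996 contribute their day counts.
Then 2 days into April 1996.
Total: 8 + 31 + 30 + 31 + 31 + 30 + 31 + 30 + 31 + 31 + 29 + 31 + 2 = 346.

346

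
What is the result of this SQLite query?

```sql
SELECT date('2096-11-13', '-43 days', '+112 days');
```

Applying '-43 days' to 2096-11-13: counting 43 days back gives 2096-10-01.
Applying '+112 days' to 2096-10-01: counting 112 days forward gives 2097-01-21.

2097-01-21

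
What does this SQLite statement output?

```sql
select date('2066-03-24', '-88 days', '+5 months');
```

Applying '-88 days' to 2066-03-24: counting 88 days back gives 2065-12-26.
Adding +5 months to 2065-12-26 gives 2066-05-26.

2066-05-26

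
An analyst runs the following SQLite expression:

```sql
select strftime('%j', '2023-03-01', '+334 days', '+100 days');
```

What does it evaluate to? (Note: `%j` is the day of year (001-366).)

129

First apply '+334 days', '+100 days': 2023-03-01 → 2024-05-08.
Day-of-year for 2024-05-08: days since 2024-01-01 inclusive = 129, zero-padded to 129.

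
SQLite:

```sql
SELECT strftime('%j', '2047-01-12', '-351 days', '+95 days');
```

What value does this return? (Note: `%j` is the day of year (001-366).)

First apply '-351 days', '+95 days': 2047-01-12 → 2046-05-01.
Day-of-year for 2046-05-01: days since 2046-01-01 inclusive = 121, zero-padded to 121.

121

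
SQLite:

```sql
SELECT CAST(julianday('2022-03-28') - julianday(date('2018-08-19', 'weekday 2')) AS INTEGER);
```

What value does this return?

1315

`weekday 2` advances to the next Tuesday; 2018-08-19 is a Sunday, so it moves forward to 2018-08-21.
10 days remain in August 2018 after the 21st (31 − 21).
Full months from September 2018 through February 2022 contribute their day counts.
Then 28 days into March 2022.
Total: 10 + 30 + 31 + 30 + 31 + 31 + 28 + 31 + 30 + 31 + 30 + 31 + 31 + 30 + 31 + 30 + 31 + 31 + 29 + 31 + 30 + 31 + 30 + 31 + 31 + 30 + 31 + 30 + 31 + 31 + 28 + 31 + 30 + 31 + 30 + 31 + 31 + 30 + 31 + 30 + 31 + 31 + 28 + 28 = 1315.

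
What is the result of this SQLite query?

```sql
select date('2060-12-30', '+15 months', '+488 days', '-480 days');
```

2062-04-07

Adding +15 months to 2060-12-30 gives 2062-03-30.
Applying '+488 days' to 2062-03-30: counting 488 days forward gives 2063-07-31.
Applying '-480 days' to 2063-07-31: counting 480 days back gives 2062-04-07.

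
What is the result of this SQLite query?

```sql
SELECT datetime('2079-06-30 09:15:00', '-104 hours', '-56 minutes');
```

-104 hours from 2079-06-30 09:15:00 is 2079-06-26 01:15:00 (crosses midnight).
-56 minutes from 2079-06-26 01:15:00 is 2079-06-26 00:19:00.

2079-06-26 00:19:00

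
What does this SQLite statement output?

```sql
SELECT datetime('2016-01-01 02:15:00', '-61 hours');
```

-61 hours from 2016-01-01 02:15:00 is 2015-12-29 13:15:00 (crosses midnight).

2015-12-29 13:15:00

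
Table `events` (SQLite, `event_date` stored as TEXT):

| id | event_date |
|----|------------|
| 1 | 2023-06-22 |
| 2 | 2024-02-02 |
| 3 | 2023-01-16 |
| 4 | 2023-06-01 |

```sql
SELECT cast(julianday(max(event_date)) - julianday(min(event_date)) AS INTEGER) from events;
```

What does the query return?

382

MIN = 2023-01-16, MAX = 2024-02-02.
15 days remain in January 2023 after the 16th (31 − 16).
Full months from February 2023 through January 2024 contribute their day counts.
Then 2 days into February 2024.
Total: 15 + 28 + 31 + 30 + 31 + 30 + 31 + 31 + 30 + 31 + 30 + 31 + 31 + 2 = 382.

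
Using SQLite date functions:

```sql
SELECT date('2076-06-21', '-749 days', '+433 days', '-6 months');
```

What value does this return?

2075-02-10

Applying '-749 days' to 2076-06-21: counting 749 days back gives 2074-06-03.
Applying '+433 days' to 2074-06-03: counting 433 days forward gives 2075-08-10.
Adding -6 months to 2075-08-10 gives 2075-02-10.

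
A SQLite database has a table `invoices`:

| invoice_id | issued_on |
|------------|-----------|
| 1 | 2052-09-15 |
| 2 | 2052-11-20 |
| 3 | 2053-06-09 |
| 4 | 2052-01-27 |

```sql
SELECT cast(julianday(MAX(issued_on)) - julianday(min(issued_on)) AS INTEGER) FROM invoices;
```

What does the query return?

499

MIN = 2052-01-27, MAX = 2053-06-09.
4 days remain in January 2052 after the 27th (31 − 27).
Full months from February 2052 through May 2053 contribute their day counts.
Then 9 days into June 2053.
Total: 4 + 29 + 31 + 30 + 31 + 30 + 31 + 31 + 30 + 31 + 30 + 31 + 31 + 28 + 31 + 30 + 31 + 9 = 499.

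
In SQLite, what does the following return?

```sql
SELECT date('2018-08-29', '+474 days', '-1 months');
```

2019-11-16

Applying '+474 days' to 2018-08-29: counting 474 days forward gives 2019-12-16.
Adding -1 month to 2019-12-16 gives 2019-11-16.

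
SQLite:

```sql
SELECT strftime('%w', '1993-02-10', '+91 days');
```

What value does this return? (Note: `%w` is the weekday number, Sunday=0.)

First apply '+91 days': 1993-02-10 → 1993-05-12.
1993-05-12 is a Wednesday; with Sunday=0 that is 3.

3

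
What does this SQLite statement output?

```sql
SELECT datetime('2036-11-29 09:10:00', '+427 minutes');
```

2036-11-29 16:17:00

427 minutes = 7h 7m; +427 minutes from 2036-11-29 09:10:00 is 2036-11-29 16:17:00.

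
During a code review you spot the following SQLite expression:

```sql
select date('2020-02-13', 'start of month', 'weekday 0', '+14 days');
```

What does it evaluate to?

`start of month` rewinds 2020-02-13 to 2020-02-01.
`weekday 0` advances to the next Sunday; 2020-02-01 is a Saturday, so it moves forward to 2020-02-02.
Advancing 14 more days within February lands on 2020-02-16.

2020-02-16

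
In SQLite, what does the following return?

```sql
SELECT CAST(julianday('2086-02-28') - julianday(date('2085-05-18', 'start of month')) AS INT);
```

`start of month` rewinds 2085-05-18 to 2085-05-01.
30 days remain in May 2085 after the 1st (31 − 1).
Full months from June 2085 through January 2086 contribute their day counts.
Then 28 days into February 2086.
Total: 30 + 30 + 31 + 31 + 30 + 31 + 30 + 31 + 31 + 28 = 303.

303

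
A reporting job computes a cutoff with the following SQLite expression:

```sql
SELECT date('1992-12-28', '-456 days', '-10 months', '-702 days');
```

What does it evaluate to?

1988-12-27

Applying '-456 days' to 1992-12-28: counting 456 days back gives 1991-09-29.
Adding -10 months to 1991-09-29 gives 1990-11-29.
Applying '-702 days' to 1990-11-29: counting 702 days back gives 1988-12-27.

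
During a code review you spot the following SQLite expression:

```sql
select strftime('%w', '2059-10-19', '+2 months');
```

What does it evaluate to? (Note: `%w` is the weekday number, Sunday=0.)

5

First apply '+2 months': 2059-10-19 → 2059-12-19.
2059-12-19 is a Friday; with Sunday=0 that is 5.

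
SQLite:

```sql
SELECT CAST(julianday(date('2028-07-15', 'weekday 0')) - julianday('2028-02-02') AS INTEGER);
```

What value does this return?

165

`weekday 0` advances to the next Sunday; 2028-07-15 is a Saturday, so it moves forward to 2028-07-16.
27 days remain in February 2028 after the 2nd (29 − 2).
March 2028: 31 days.
April 2028: 30 days.
May 2028: 31 days.
June 2028: 30 days.
Then 16 days into July 2028.
Total: 27 + 31 + 30 + 31 + 30 + 16 = 165.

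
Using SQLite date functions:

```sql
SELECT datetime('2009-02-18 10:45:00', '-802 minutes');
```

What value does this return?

2009-02-17 21:23:00

802 minutes = 13h 22m; -802 minutes from 2009-02-18 10:45:00 is 2009-02-17 21:23:00 (crosses midnight).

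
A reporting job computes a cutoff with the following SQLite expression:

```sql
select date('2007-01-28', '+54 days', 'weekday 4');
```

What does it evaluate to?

Applying '+54 days' to 2007-01-28: counting 54 days forward gives 2007-03-23.
`weekday 4` advances to the next Thursday; 2007-03-23 is a Friday, so it moves forward to 2007-03-29.

2007-03-29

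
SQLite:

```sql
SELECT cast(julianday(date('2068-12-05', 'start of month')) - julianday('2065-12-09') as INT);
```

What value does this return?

1088

`start of month` rewinds 2068-12-05 to 2068-12-01.
22 days remain in December 2065 after the 9th (31 − 9).
Full months from January 2066 through November 2068 contribute their day counts.
Then 1 day into December 2068.
Total: 22 + 31 + 28 + 31 + 30 + 31 + 30 + 31 + 31 + 30 + 31 + 30 + 31 + 31 + 28 + 31 + 30 + 31 + 30 + 31 + 31 + 30 + 31 + 30 + 31 + 31 + 29 + 31 + 30 + 31 + 30 + 31 + 31 + 30 + 31 + 30 + 1 = 1088.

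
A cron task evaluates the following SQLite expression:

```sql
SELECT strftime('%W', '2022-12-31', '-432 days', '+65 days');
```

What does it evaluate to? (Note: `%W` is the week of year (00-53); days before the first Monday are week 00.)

First apply '-432 days', '+65 days': 2022-12-31 → 2021-12-29.
2021-12-29 is a Wednesday. SQLite's %W counts Mondays since the year started; the result is 52.

52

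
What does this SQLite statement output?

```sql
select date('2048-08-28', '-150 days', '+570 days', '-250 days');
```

Applying '-150 days' to 2048-08-28: counting 150 days back gives 2048-03-31.
Applying '+570 days' to 2048-03-31: counting 570 days forward gives 2049-10-22.
Applying '-250 days' to 2049-10-22: counting 250 days back gives 2049-02-14.

2049-02-14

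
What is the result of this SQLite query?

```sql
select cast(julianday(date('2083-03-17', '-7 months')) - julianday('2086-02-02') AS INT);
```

-1265

Adding -7 months to 2083-03-17 gives 2082-08-17.
14 days remain in August 2082 after the 17th (31 − 17).
Full months from September 2082 through January 2086 contribute their day counts.
Then 2 days into February 2086.
Total: 14 + 30 + 31 + 30 + 31 + 31 + 28 + 31 + 30 + 31 + 30 + 31 + 31 + 30 + 31 + 30 + 31 + 31 + 29 + 31 + 30 + 31 + 30 + 31 + 31 + 30 + 31 + 30 + 31 + 31 + 28 + 31 + 30 + 31 + 30 + 31 + 31 + 30 + 31 + 30 + 31 + 31 + 2 = 1265.
The subtraction is earlier − later, so the result is −1265 → -1265.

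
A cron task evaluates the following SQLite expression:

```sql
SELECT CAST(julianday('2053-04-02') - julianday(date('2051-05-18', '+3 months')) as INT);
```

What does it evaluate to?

593

Adding +3 months to 2051-05-18 gives 2051-08-18.
13 days remain in August 2051 after the 18th (31 − 18).
Full months from September 2051 through March 2053 contribute their day counts.
Then 2 days into April 2053.
Total: 13 + 30 + 31 + 30 + 31 + 31 + 29 + 31 + 30 + 31 + 30 + 31 + 31 + 30 + 31 + 30 + 31 + 31 + 28 + 31 + 2 = 593.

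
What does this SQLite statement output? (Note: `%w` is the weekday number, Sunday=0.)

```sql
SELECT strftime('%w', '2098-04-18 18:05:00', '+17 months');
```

First apply '+17 months': 2098-04-18 18:05:00 → 2099-09-18 18:05:00.
2099-09-18 is a Friday; with Sunday=0 that is 5.

5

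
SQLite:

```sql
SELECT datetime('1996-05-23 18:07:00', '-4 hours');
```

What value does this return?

1996-05-23 14:07:00

-4 hours from 1996-05-23 18:07:00 is 1996-05-23 14:07:00.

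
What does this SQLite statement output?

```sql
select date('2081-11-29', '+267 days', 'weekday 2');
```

Applying '+267 days' to 2081-11-29: counting 267 days forward gives 2082-08-23.
`weekday 2` advances to the next Tuesday; 2082-08-23 is a Sunday, so it moves forward to 2082-08-25.

2082-08-25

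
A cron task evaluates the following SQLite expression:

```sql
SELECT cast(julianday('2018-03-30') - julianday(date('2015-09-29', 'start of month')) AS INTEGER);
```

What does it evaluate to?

`start of month` rewinds 2015-09-29 to 2015-09-01.
29 days remain in September 2015 after the 1st (30 − 1).
Full months from October 2015 through February 2018 contribute their day counts.
Then 30 days into March 2018.
Total: 29 + 31 + 30 + 31 + 31 + 29 + 31 + 30 + 31 + 30 + 31 + 31 + 30 + 31 + 30 + 31 + 31 + 28 + 31 + 30 + 31 + 30 + 31 + 31 + 30 + 31 + 30 + 31 + 31 + 28 + 30 = 941.

941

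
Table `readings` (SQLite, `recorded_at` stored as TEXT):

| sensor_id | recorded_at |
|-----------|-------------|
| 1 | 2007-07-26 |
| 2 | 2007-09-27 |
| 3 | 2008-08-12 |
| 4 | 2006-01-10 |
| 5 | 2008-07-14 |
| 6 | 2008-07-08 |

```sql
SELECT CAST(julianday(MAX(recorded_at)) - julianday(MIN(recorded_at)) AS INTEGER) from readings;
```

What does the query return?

MIN = 2006-01-10, MAX = 2008-08-12.
21 days remain in January 2006 after the 10th (31 − 10).
Full months from February 2006 through July 2008 contribute their day counts.
Then 12 days into August 2008.
Total: 21 + 28 + 31 + 30 + 31 + 30 + 31 + 31 + 30 + 31 + 30 + 31 + 31 + 28 + 31 + 30 + 31 + 30 + 31 + 31 + 30 + 31 + 30 + 31 + 31 + 29 + 31 + 30 + 31 + 30 + 31 + 12 = 945.

945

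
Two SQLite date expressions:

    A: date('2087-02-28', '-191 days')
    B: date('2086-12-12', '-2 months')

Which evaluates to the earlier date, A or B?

A

A = 2086-08-21.
B = 2086-10-12.
A is earlier.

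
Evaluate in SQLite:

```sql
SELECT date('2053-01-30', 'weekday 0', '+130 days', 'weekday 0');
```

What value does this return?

2053-06-15

`weekday 0` advances to the next Sunday; 2053-01-30 is a Thursday, so it moves forward to 2053-02-02.
Applying '+130 days' to 2053-02-02: counting 130 days forward gives 2053-06-12.
`weekday 0` advances to the next Sunday; 2053-06-12 is a Thursday, so it moves forward to 2053-06-15.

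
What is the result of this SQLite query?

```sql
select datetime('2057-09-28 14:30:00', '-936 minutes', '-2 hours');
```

2057-09-27 20:54:00

936 minutes = 15h 36m; -936 minutes from 2057-09-28 14:30:00 is 2057-09-27 22:54:00 (crosses midnight).
-2 hours from 2057-09-27 22:54:00 is 2057-09-27 20:54:00.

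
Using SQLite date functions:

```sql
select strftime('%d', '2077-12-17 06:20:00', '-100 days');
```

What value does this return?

First apply '-100 days': 2077-12-17 06:20:00 → 2077-09-08 06:20:00.
`%d` extracts the 2-digit day of month: 08.

08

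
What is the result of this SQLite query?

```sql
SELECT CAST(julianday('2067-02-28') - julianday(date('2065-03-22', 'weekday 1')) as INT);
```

707

`weekday 1` advances to the next Monday; 2065-03-22 is a Sunday, so it moves forward to 2065-03-23.
8 days remain in March 2065 after the 23rd (31 − 23).
Full months from April 2065 through January 2067 contribute their day counts.
Then 28 days into February 2067.
Total: 8 + 30 + 31 + 30 + 31 + 31 + 30 + 31 + 30 + 31 + 31 + 28 + 31 + 30 + 31 + 30 + 31 + 31 + 30 + 31 + 30 + 31 + 31 + 28 = 707.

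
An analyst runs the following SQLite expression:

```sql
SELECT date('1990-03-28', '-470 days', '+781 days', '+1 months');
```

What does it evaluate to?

Applying '-470 days' to 1990-03-28: counting 470 days back gives 1988-12-13.
Applying '+781 days' to 1988-12-13: counting 781 days forward gives 1991-02-02.
Adding +1 month to 1991-02-02 gives 1991-03-02.

1991-03-02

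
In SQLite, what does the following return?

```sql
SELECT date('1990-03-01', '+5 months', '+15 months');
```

Adding +5 months to 1990-03-01 gives 1990-08-01.
Adding +15 months to 1990-08-01 gives 1991-11-01.

1991-11-01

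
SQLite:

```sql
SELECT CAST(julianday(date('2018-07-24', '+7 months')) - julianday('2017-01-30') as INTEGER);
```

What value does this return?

755

Adding +7 months to 2018-07-24 gives 2019-02-24.
1 day remains in January 2017 after the 30th (31 − 30).
Full months from February 2017 through January 2019 contribute their day counts.
Then 24 days into February 2019.
Total: 1 + 28 + 31 + 30 + 31 + 30 + 31 + 31 + 30 + 31 + 30 + 31 + 31 + 28 + 31 + 30 + 31 + 30 + 31 + 31 + 30 + 31 + 30 + 31 + 31 + 24 = 755.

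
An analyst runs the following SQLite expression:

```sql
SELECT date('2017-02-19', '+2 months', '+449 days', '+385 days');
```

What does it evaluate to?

2019-08-01

Adding +2 months to 2017-02-19 gives 2017-04-19.
Applying '+449 days' to 2017-04-19: counting 449 days forward gives 2018-07-12.
Applying '+385 days' to 2018-07-12: counting 385 days forward gives 2019-08-01.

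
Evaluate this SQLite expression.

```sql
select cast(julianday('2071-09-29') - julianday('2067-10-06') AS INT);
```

25 days remain in October 2067 after the 6th (31 − 6).
Full months from November 2067 through August 2071 contribute their day counts.
Then 29 days into September 2071.
Total: 25 + 30 + 31 + 31 + 29 + 31 + 30 + 31 + 30 + 31 + 31 + 30 + 31 + 30 + 31 + 31 + 28 + 31 + 30 + 31 + 30 + 31 + 31 + 30 + 31 + 30 + 31 + 31 + 28 + 31 + 30 + 31 + 30 + 31 + 31 + 30 + 31 + 30 + 31 + 31 + 28 + 31 + 30 + 31 + 30 + 31 + 31 + 29 = 1454.

1454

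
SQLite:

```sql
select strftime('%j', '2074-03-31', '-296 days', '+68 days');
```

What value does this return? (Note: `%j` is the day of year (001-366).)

First apply '-296 days', '+68 days': 2074-03-31 → 2073-08-15.
Day-of-year for 2073-08-15: days since 2073-01-01 inclusive = 227, zero-padded to 227.

227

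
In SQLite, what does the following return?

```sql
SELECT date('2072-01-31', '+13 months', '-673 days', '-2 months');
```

2071-03-02

Adding +13 months to 2072-01-31 targets 2073-02-31. February 2073 has only 28 days, so SQLite normalizes the 3-day overflow forward to 2073-03-03.
Applying '-673 days' to 2073-03-03: counting 673 days back gives 2071-04-30.
Adding -2 months to 2071-04-30 targets 2071-02-30. February 2071 has only 28 days, so SQLite normalizes the 2-day overflow forward to 2071-03-02.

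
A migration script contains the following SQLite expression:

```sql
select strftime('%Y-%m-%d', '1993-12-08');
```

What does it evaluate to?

1993-12-08

`%Y-%m-%d` extracts the ISO date: 1993-12-08.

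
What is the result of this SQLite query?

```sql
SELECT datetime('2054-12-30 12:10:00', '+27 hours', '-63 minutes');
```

+27 hours from 2054-12-30 12:10:00 is 2054-12-31 15:10:00 (crosses midnight).
63 minutes = 1h 3m; -63 minutes from 2054-12-31 15:10:00 is 2054-12-31 14:07:00.

2054-12-31 14:07:00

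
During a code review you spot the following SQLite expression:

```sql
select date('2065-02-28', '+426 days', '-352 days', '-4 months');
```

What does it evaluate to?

Applying '+426 days' to 2065-02-28: counting 426 days forward gives 2066-04-30.
Applying '-352 days' to 2066-04-30: counting 352 days back gives 2065-05-13.
Adding -4 months to 2065-05-13 gives 2065-01-13.

2065-01-13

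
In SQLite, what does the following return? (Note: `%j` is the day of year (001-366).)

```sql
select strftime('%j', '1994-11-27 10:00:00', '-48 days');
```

First apply '-48 days': 1994-11-27 10:00:00 → 1994-10-10 10:00:00.
Day-of-year for 1994-10-10: days since 1994-01-01 inclusive = 283, zero-padded to 283.

283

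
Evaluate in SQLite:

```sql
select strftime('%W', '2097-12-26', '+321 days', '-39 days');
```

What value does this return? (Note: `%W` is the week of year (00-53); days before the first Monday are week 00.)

First apply '+321 days', '-39 days': 2097-12-26 → 2098-10-04.
2098-10-04 is a Saturday. SQLite's %W counts Mondays since the year started; the result is 39.

39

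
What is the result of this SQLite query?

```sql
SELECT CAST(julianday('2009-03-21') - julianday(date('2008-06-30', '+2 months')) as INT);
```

Adding +2 months to 2008-06-30 gives 2008-08-30.
1 day remains in August 2008 after the 30th (31 − 30).
Full months from September 2008 through February 2009 contribute their day counts.
Then 21 days into March 2009.
Total: 1 + 30 + 31 + 30 + 31 + 31 + 28 + 21 = 203.

203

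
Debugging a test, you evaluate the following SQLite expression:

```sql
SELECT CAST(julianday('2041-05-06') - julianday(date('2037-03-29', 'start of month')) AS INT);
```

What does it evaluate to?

`start of month` rewinds 2037-03-29 to 2037-03-01.
30 days remain in March 2037 after the 1st (31 − 1).
Full months from April 2037 through April 2041 contribute their day counts.
Then 6 days into May 2041.
Total: 30 + 30 + 31 + 30 + 31 + 31 + 30 + 31 + 30 + 31 + 31 + 28 + 31 + 30 + 31 + 30 + 31 + 31 + 30 + 31 + 30 + 31 + 31 + 28 + 31 + 30 + 31 + 30 + 31 + 31 + 30 + 31 + 30 + 31 + 31 + 29 + 31 + 30 + 31 + 30 + 31 + 31 + 30 + 31 + 30 + 31 + 31 + 28 + 31 + 30 + 6 = 1527.

1527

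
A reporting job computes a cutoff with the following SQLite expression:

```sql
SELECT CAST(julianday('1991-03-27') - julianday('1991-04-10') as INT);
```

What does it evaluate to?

4 days remain in March 1991 after the 27th (31 − 27).
Then 10 days into April 1991.
Total: 4 + 10 = 14.
The subtraction is earlier − later, so the result is −14 → -14.

-14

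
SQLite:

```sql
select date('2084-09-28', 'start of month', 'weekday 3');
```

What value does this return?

`start of month` rewinds 2084-09-28 to 2084-09-01.
`weekday 3` advances to the next Wednesday; 2084-09-01 is a Friday, so it moves forward to 2084-09-06.

2084-09-06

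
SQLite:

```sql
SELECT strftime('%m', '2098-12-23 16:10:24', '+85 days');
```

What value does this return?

03

First apply '+85 days': 2098-12-23 16:10:24 → 2099-03-18 16:10:24.
`%m` extracts the 2-digit month (01-12): 03.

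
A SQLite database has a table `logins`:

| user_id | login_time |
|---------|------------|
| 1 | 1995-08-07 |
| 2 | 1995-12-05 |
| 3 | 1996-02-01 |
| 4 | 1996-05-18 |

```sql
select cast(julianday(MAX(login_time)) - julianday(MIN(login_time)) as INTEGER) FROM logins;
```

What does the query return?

285

MIN = 1995-08-07, MAX = 1996-05-18.
24 days remain in August 1995 after the 7th (31 − 7).
Full months from September 1995 through April 1996 contribute their day counts.
Then 18 days into May 1996.
Total: 24 + 30 + 31 + 30 + 31 + 31 + 29 + 31 + 30 + 18 = 285.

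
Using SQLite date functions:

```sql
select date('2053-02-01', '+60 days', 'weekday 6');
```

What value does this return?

Applying '+60 days' to 2053-02-01: counting 60 days forward gives 2053-04-02.
`weekday 6` advances to the next Saturday; 2053-04-02 is a Wednesday, so it moves forward to 2053-04-05.

2053-04-05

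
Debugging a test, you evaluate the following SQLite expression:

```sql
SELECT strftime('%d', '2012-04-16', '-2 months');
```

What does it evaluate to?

First apply '-2 months': 2012-04-16 → 2012-02-16.
`%d` extracts the 2-digit day of month: 16.

16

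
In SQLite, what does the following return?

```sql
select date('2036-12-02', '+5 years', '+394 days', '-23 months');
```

Adding +5 years to 2036-12-02 gives 2041-12-02.
Applying '+394 days' to 2041-12-02: counting 394 days forward gives 2042-12-31.
Adding -23 months to 2042-12-31 gives 2041-01-31.

2041-01-31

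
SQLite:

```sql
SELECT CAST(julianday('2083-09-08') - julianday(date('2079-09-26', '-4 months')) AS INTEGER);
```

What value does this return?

Adding -4 months to 2079-09-26 gives 2079-05-26.
5 days remain in May 2079 after the 26th (31 − 26).
Full months from June 2079 through August 2083 contribute their day counts.
Then 8 days into September 2083.
Total: 5 + 30 + 31 + 31 + 30 + 31 + 30 + 31 + 31 + 29 + 31 + 30 + 31 + 30 + 31 + 31 + 30 + 31 + 30 + 31 + 31 + 28 + 31 + 30 + 31 + 30 + 31 + 31 + 30 + 31 + 30 + 31 + 31 + 28 + 31 + 30 + 31 + 30 + 31 + 31 + 30 + 31 + 30 + 31 + 31 + 28 + 31 + 30 + 31 + 30 + 31 + 31 + 8 = 1566.

1566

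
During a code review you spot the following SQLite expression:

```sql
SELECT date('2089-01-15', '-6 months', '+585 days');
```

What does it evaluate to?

2090-02-20

Adding -6 months to 2089-01-15 gives 2088-07-15.
Applying '+585 days' to 2088-07-15: counting 585 days forward gives 2090-02-20.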